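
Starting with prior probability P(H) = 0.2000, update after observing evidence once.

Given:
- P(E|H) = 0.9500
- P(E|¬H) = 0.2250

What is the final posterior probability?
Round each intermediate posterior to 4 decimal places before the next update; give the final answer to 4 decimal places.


Sequential Bayesian updating:

Initial prior: P(H) = 0.2000

Update 1:
  P(E) = 0.9500 × 0.2000 + 0.2250 × 0.8000 = 0.19000000 + 0.18000000 = 0.37000000
  P(H|E) = 0.19000000 / 0.37000000 = 0.5135

Final posterior: 0.5135


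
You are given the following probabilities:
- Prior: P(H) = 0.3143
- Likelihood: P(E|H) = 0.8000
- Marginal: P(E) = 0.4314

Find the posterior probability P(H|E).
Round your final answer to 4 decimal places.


Using Bayes' theorem:

P(H|E) = P(E|H) × P(H) / P(E)
       = 0.8000 × 0.3143 / 0.4314
       = 0.25144000 / 0.4314
       = 0.5828

The evidence strengthens our belief in H.
Prior: 0.3143 → Posterior: 0.5828


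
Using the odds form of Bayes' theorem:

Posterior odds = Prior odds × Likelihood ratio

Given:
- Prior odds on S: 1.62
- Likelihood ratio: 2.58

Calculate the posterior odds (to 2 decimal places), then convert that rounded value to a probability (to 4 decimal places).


Step 1: Calculate posterior odds
Posterior odds = Prior odds × LR
               = 1.62 × 2.58
               = 4.18

Step 2: Convert to probability
P(S|E) = Posterior odds / (1 + Posterior odds)
       = 4.18 / (1 + 4.18)
       = 4.18 / 5.18
       = 0.8069

The evidence increased P(S) from 0.6183 to 0.8069.


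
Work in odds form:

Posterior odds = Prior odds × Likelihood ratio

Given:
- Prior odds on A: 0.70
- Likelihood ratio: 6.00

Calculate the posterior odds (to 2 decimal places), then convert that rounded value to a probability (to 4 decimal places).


Step 1: Calculate posterior odds
Posterior odds = Prior odds × LR
               = 0.70 × 6.00
               = 4.20

Step 2: Convert to probability
P(A|E) = Posterior odds / (1 + Posterior odds)
       = 4.20 / (1 + 4.20)
       = 4.20 / 5.20
       = 0.8077

The evidence increased P(A) from 0.4118 to 0.8077.


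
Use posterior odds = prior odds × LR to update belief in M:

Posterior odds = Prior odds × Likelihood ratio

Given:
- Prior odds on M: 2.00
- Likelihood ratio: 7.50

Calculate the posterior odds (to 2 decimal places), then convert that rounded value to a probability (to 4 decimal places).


Step 1: Calculate posterior odds
Posterior odds = Prior odds × LR
               = 2.00 × 7.50
               = 15.00

Step 2: Convert to probability
P(M|E) = Posterior odds / (1 + Posterior odds)
       = 15.00 / (1 + 15.00)
       = 15.00 / 16.00
       = 0.9375

The evidence increased P(M) from 0.6667 to 0.9375.


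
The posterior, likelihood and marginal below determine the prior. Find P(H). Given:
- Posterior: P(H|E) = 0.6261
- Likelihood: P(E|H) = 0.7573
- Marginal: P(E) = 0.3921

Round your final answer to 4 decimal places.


From Bayes' theorem: P(H|E) = P(E|H) × P(H) / P(E)

Rearranging for P(H):
P(H) = P(H|E) × P(E) / P(E|H)
     = 0.6261 × 0.3921 / 0.7573
     = 0.24549381 / 0.7573
     = 0.3242


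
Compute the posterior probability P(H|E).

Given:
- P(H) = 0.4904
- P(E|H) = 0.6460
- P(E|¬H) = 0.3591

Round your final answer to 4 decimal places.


Bayes' theorem: P(H|E) = P(E|H) × P(H) / P(E)

Step 1: Calculate P(E) using law of total probability
P(E) = P(E|H)P(H) + P(E|¬H)P(¬H)
     = 0.6460 × 0.4904 + 0.3591 × 0.5096
     = 0.31679840 + 0.18299736
     = 0.49979576

Step 2: Apply Bayes' theorem
P(H|E) = P(E|H) × P(H) / P(E)
       = 0.31679840 / 0.49979576
       = 0.6339


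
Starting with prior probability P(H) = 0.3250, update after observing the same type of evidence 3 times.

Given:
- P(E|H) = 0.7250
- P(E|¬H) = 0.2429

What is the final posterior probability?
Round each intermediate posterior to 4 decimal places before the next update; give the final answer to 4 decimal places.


Sequential Bayesian updating:

Initial prior: P(H) = 0.3250

Update 1:
  P(E) = 0.7250 × 0.3250 + 0.2429 × 0.6750 = 0.23562500 + 0.16395750 = 0.39958250
  P(H|E) = 0.23562500 / 0.39958250 = 0.5897

Update 2:
  P(E) = 0.7250 × 0.5897 + 0.2429 × 0.4103 = 0.42753250 + 0.09966187 = 0.52719437
  P(H|E) = 0.42753250 / 0.52719437 = 0.8110

Update 3:
  P(E) = 0.7250 × 0.8110 + 0.2429 × 0.1890 = 0.58797500 + 0.04590810 = 0.63388310
  P(H|E) = 0.58797500 / 0.63388310 = 0.9276

Final posterior: 0.9276


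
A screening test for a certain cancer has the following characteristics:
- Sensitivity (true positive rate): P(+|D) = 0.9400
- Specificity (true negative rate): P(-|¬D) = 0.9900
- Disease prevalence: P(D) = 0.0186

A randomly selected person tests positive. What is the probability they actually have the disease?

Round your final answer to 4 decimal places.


Let D = has disease, + = positive test

Given:
- P(D) = 0.0186 (prevalence)
- P(+|D) = 0.9400 (sensitivity)
- P(-|¬D) = 0.9900 (specificity)
- P(+|¬D) = 0.0100 (false positive rate = 1 - specificity)

Step 1: Find P(+)
P(+) = P(+|D)P(D) + P(+|¬D)P(¬D)
     = 0.9400 × 0.0186 + 0.0100 × 0.9814
     = 0.01748400 + 0.00981400
     = 0.02729800

Step 2: Apply Bayes' theorem for P(D|+)
P(D|+) = P(+|D)P(D) / P(+)
       = 0.01748400 / 0.02729800
       = 0.6405


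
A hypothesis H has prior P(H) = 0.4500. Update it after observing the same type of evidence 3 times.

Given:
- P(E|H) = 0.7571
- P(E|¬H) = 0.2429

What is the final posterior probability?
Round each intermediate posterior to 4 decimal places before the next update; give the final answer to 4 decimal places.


Sequential Bayesian updating:

Initial prior: P(H) = 0.4500

Update 1:
  P(E) = 0.7571 × 0.4500 + 0.2429 × 0.5500 = 0.34069500 + 0.13359500 = 0.47429000
  P(H|E) = 0.34069500 / 0.47429000 = 0.7183

Update 2:
  P(E) = 0.7571 × 0.7183 + 0.2429 × 0.2817 = 0.54382493 + 0.06842493 = 0.61224986
  P(H|E) = 0.54382493 / 0.61224986 = 0.8882

Update 3:
  P(E) = 0.7571 × 0.8882 + 0.2429 × 0.1118 = 0.67245622 + 0.02715622 = 0.69961244
  P(H|E) = 0.67245622 / 0.69961244 = 0.9612

Final posterior: 0.9612


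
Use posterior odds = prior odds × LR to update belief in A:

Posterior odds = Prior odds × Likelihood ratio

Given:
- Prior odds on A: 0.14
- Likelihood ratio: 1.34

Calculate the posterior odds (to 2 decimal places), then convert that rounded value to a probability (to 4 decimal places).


Step 1: Calculate posterior odds
Posterior odds = Prior odds × LR
               = 0.14 × 1.34
               = 0.19

Step 2: Convert to probability
P(A|E) = Posterior odds / (1 + Posterior odds)
       = 0.19 / (1 + 0.19)
       = 0.19 / 1.19
       = 0.1597

The evidence increased P(A) from 0.1228 to 0.1597.


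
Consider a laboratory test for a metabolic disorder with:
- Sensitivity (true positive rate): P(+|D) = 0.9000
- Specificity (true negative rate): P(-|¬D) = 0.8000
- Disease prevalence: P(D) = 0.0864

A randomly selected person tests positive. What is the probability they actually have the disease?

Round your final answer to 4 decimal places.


Let D = has disease, + = positive test

Given:
- P(D) = 0.0864 (prevalence)
- P(+|D) = 0.9000 (sensitivity)
- P(-|¬D) = 0.8000 (specificity)
- P(+|¬D) = 0.2000 (false positive rate = 1 - specificity)

Step 1: Find P(+)
P(+) = P(+|D)P(D) + P(+|¬D)P(¬D)
     = 0.9000 × 0.0864 + 0.2000 × 0.9136
     = 0.07776000 + 0.18272000
     = 0.26048000

Step 2: Apply Bayes' theorem for P(D|+)
P(D|+) = P(+|D)P(D) / P(+)
       = 0.07776000 / 0.26048000
       = 0.2985


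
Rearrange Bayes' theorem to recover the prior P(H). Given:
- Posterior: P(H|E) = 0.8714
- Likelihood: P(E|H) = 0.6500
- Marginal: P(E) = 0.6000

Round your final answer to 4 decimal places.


From Bayes' theorem: P(H|E) = P(E|H) × P(H) / P(E)

Rearranging for P(H):
P(H) = P(H|E) × P(E) / P(E|H)
     = 0.8714 × 0.6000 / 0.6500
     = 0.52284000 / 0.6500
     = 0.8044


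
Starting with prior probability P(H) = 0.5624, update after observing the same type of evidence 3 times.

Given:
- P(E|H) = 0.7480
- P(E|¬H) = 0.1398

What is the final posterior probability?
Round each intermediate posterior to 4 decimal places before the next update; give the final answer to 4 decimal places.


Sequential Bayesian updating:

Initial prior: P(H) = 0.5624

Update 1:
  P(E) = 0.7480 × 0.5624 + 0.1398 × 0.4376 = 0.42067520 + 0.06117648 = 0.48185168
  P(H|E) = 0.42067520 / 0.48185168 = 0.8730

Update 2:
  P(E) = 0.7480 × 0.8730 + 0.1398 × 0.1270 = 0.65300400 + 0.01775460 = 0.67075860
  P(H|E) = 0.65300400 / 0.67075860 = 0.9735

Update 3:
  P(E) = 0.7480 × 0.9735 + 0.1398 × 0.0265 = 0.72817800 + 0.00370470 = 0.73188270
  P(H|E) = 0.72817800 / 0.73188270 = 0.9949

Final posterior: 0.9949


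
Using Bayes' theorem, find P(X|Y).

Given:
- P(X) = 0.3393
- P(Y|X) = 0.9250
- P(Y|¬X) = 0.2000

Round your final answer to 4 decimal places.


Bayes' theorem: P(X|Y) = P(Y|X) × P(X) / P(Y)

Step 1: Calculate P(Y) using law of total probability
P(Y) = P(Y|X)P(X) + P(Y|¬X)P(¬X)
     = 0.9250 × 0.3393 + 0.2000 × 0.6607
     = 0.31385250 + 0.13214000
     = 0.44599250

Step 2: Apply Bayes' theorem
P(X|Y) = P(Y|X) × P(X) / P(Y)
       = 0.31385250 / 0.44599250
       = 0.7037


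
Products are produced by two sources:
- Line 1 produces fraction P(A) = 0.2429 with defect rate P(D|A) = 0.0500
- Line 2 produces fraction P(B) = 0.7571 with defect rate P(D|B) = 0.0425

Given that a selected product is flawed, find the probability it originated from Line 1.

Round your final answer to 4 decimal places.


Let A = from Line 1, D = flawed

Given:
- P(A) = 0.2429, P(B) = 0.7571
- P(D|A) = 0.0500, P(D|B) = 0.0425

Step 1: Find P(D)
P(D) = P(D|A)P(A) + P(D|B)P(B)
     = 0.0500 × 0.2429 + 0.0425 × 0.7571
     = 0.01214500 + 0.03217675
     = 0.04432175

Step 2: Apply Bayes' theorem
P(A|D) = P(D|A)P(A) / P(D)
       = 0.01214500 / 0.04432175
       = 0.2740


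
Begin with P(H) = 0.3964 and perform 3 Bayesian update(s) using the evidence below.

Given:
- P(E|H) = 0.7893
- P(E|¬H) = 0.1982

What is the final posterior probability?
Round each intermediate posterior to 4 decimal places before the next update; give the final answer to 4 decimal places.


Sequential Bayesian updating:

Initial prior: P(H) = 0.3964

Update 1:
  P(E) = 0.7893 × 0.3964 + 0.1982 × 0.6036 = 0.31287852 + 0.11963352 = 0.43251204
  P(H|E) = 0.31287852 / 0.43251204 = 0.7234

Update 2:
  P(E) = 0.7893 × 0.7234 + 0.1982 × 0.2766 = 0.57097962 + 0.05482212 = 0.62580174
  P(H|E) = 0.57097962 / 0.62580174 = 0.9124

Update 3:
  P(E) = 0.7893 × 0.9124 + 0.1982 × 0.0876 = 0.72015732 + 0.01736232 = 0.73751964
  P(H|E) = 0.72015732 / 0.73751964 = 0.9765

Final posterior: 0.9765


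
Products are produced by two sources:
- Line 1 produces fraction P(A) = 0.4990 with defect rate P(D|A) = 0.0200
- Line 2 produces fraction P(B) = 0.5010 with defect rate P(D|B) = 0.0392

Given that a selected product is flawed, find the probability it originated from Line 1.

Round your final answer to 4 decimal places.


Let A = from Line 1, D = flawed

Given:
- P(A) = 0.4990, P(B) = 0.5010
- P(D|A) = 0.0200, P(D|B) = 0.0392

Step 1: Find P(D)
P(D) = P(D|A)P(A) + P(D|B)P(B)
     = 0.0200 × 0.4990 + 0.0392 × 0.5010
     = 0.00998000 + 0.01963920
     = 0.02961920

Step 2: Apply Bayes' theorem
P(A|D) = P(D|A)P(A) / P(D)
       = 0.00998000 / 0.02961920
       = 0.3369


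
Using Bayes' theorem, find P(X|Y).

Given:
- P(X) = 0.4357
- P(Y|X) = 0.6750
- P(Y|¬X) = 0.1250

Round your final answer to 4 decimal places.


Bayes' theorem: P(X|Y) = P(Y|X) × P(X) / P(Y)

Step 1: Calculate P(Y) using law of total probability
P(Y) = P(Y|X)P(X) + P(Y|¬X)P(¬X)
     = 0.6750 × 0.4357 + 0.1250 × 0.5643
     = 0.29409750 + 0.07053750
     = 0.36463500

Step 2: Apply Bayes' theorem
P(X|Y) = P(Y|X) × P(X) / P(Y)
       = 0.29409750 / 0.36463500
       = 0.8066


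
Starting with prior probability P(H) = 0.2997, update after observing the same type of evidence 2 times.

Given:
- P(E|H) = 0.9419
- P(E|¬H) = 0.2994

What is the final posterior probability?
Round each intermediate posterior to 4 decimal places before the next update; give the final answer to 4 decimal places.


Sequential Bayesian updating:

Initial prior: P(H) = 0.2997

Update 1:
  P(E) = 0.9419 × 0.2997 + 0.2994 × 0.7003 = 0.28228743 + 0.20966982 = 0.49195725
  P(H|E) = 0.28228743 / 0.49195725 = 0.5738

Update 2:
  P(E) = 0.9419 × 0.5738 + 0.2994 × 0.4262 = 0.54046222 + 0.12760428 = 0.66806650
  P(H|E) = 0.54046222 / 0.66806650 = 0.8090

Final posterior: 0.8090


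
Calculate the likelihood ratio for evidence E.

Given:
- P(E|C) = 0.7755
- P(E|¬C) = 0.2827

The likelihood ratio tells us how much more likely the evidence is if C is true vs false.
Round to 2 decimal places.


Likelihood Ratio (LR) = P(E|C) / P(E|¬C)

LR = 0.7755 / 0.2827
   = 2.74

The evidence is 2.74 times more likely if C is true than if C is false.
Since LR > 1, the evidence supports C over ¬C.


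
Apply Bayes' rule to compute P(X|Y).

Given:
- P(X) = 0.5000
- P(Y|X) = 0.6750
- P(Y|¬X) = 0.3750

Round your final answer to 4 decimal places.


Bayes' theorem: P(X|Y) = P(Y|X) × P(X) / P(Y)

Step 1: Calculate P(Y) using law of total probability
P(Y) = P(Y|X)P(X) + P(Y|¬X)P(¬X)
     = 0.6750 × 0.5000 + 0.3750 × 0.5000
     = 0.33750000 + 0.18750000
     = 0.52500000

Step 2: Apply Bayes' theorem
P(X|Y) = P(Y|X) × P(X) / P(Y)
       = 0.33750000 / 0.52500000
       = 0.6429


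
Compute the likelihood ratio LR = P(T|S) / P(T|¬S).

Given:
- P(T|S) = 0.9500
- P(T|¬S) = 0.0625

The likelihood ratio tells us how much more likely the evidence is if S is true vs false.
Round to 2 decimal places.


Likelihood Ratio (LR) = P(T|S) / P(T|¬S)

LR = 0.9500 / 0.0625
   = 15.20

The evidence is 15.20 times more likely if S is true than if S is false.
Because LR exceeds 1, T is evidence for S.


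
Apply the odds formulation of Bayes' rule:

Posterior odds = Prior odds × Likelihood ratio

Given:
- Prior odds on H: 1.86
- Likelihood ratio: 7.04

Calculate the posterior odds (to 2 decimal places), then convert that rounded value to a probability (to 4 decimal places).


Step 1: Calculate posterior odds
Posterior odds = Prior odds × LR
               = 1.86 × 7.04
               = 13.09

Step 2: Convert to probability
P(H|E) = Posterior odds / (1 + Posterior odds)
       = 13.09 / (1 + 13.09)
       = 13.09 / 14.09
       = 0.9290

The evidence increased P(H) from 0.6503 to 0.9290.


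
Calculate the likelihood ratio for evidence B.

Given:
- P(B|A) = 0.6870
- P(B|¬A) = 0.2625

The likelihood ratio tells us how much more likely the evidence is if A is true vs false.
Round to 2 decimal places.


Likelihood Ratio (LR) = P(B|A) / P(B|¬A)

LR = 0.6870 / 0.2625
   = 2.62

The evidence is 2.62 times more likely if A is true than if A is false.
Because LR exceeds 1, B is evidence for A.


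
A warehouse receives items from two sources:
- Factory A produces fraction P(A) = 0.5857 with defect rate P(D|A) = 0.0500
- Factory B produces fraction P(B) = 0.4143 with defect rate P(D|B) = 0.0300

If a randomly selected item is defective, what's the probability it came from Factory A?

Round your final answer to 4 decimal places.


Let A = from Factory A, D = defective

Given:
- P(A) = 0.5857, P(B) = 0.4143
- P(D|A) = 0.0500, P(D|B) = 0.0300

Step 1: Find P(D)
P(D) = P(D|A)P(A) + P(D|B)P(B)
     = 0.0500 × 0.5857 + 0.0300 × 0.4143
     = 0.02928500 + 0.01242900
     = 0.04171400

Step 2: Apply Bayes' theorem
P(A|D) = P(D|A)P(A) / P(D)
       = 0.02928500 / 0.04171400
       = 0.7020


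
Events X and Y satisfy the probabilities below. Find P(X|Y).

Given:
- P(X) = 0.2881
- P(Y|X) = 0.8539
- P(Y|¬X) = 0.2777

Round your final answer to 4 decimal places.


Bayes' theorem: P(X|Y) = P(Y|X) × P(X) / P(Y)

Step 1: Calculate P(Y) using law of total probability
P(Y) = P(Y|X)P(X) + P(Y|¬X)P(¬X)
     = 0.8539 × 0.2881 + 0.2777 × 0.7119
     = 0.24600859 + 0.19769463
     = 0.44370322

Step 2: Apply Bayes' theorem
P(X|Y) = P(Y|X) × P(X) / P(Y)
       = 0.24600859 / 0.44370322
       = 0.5544


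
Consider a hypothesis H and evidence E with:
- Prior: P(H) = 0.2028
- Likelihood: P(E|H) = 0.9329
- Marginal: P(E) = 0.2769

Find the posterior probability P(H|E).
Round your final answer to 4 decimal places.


Using Bayes' theorem:

P(H|E) = P(E|H) × P(H) / P(E)
       = 0.9329 × 0.2028 / 0.2769
       = 0.18919212 / 0.2769
       = 0.6833

The evidence strengthens our belief in H.
Prior: 0.2028 → Posterior: 0.6833


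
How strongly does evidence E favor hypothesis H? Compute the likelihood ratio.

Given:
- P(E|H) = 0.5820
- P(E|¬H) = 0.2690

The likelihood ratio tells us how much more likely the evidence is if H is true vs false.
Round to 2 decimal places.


Likelihood Ratio (LR) = P(E|H) / P(E|¬H)

LR = 0.5820 / 0.2690
   = 2.16

The evidence is 2.16 times more likely if H is true than if H is false.
LR > 1, so observing E raises the odds in favor of H.


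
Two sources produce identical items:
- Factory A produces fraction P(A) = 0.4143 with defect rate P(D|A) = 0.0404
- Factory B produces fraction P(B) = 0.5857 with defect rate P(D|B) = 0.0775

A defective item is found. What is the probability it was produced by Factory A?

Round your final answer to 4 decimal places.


Let A = from Factory A, D = defective

Given:
- P(A) = 0.4143, P(B) = 0.5857
- P(D|A) = 0.0404, P(D|B) = 0.0775

Step 1: Find P(D)
P(D) = P(D|A)P(A) + P(D|B)P(B)
     = 0.0404 × 0.4143 + 0.0775 × 0.5857
     = 0.01673772 + 0.04539175
     = 0.06212947

Step 2: Apply Bayes' theorem
P(A|D) = P(D|A)P(A) / P(D)
       = 0.01673772 / 0.06212947
       = 0.2694


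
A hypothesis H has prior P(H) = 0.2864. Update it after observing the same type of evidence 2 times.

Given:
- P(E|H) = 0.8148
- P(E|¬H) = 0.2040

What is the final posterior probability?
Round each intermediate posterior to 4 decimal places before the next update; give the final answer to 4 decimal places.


Sequential Bayesian updating:

Initial prior: P(H) = 0.2864

Update 1:
  P(E) = 0.8148 × 0.2864 + 0.2040 × 0.7136 = 0.23335872 + 0.14557440 = 0.37893312
  P(H|E) = 0.23335872 / 0.37893312 = 0.6158

Update 2:
  P(E) = 0.8148 × 0.6158 + 0.2040 × 0.3842 = 0.50175384 + 0.07837680 = 0.58013064
  P(H|E) = 0.50175384 / 0.58013064 = 0.8649

Final posterior: 0.8649


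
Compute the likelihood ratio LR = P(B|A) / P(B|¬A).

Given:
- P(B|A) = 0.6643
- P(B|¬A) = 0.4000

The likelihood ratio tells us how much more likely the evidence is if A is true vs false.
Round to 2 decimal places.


Likelihood Ratio (LR) = P(B|A) / P(B|¬A)

LR = 0.6643 / 0.4000
   = 1.66

The evidence is 1.66 times more likely if A is true than if A is false.
Since LR > 1, the evidence supports A over ¬A.


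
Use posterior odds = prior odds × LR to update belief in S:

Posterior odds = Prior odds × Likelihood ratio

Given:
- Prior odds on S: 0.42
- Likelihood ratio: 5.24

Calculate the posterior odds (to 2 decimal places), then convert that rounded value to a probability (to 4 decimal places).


Step 1: Calculate posterior odds
Posterior odds = Prior odds × LR
               = 0.42 × 5.24
               = 2.20

Step 2: Convert to probability
P(S|E) = Posterior odds / (1 + Posterior odds)
       = 2.20 / (1 + 2.20)
       = 2.20 / 3.20
       = 0.6875

The evidence increased P(S) from 0.2958 to 0.6875.


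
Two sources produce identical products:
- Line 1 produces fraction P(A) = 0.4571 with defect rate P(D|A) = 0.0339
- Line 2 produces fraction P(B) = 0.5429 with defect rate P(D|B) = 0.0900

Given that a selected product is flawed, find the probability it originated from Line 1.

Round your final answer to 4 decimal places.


Let A = from Line 1, D = flawed

Given:
- P(A) = 0.4571, P(B) = 0.5429
- P(D|A) = 0.0339, P(D|B) = 0.0900

Step 1: Find P(D)
P(D) = P(D|A)P(A) + P(D|B)P(B)
     = 0.0339 × 0.4571 + 0.0900 × 0.5429
     = 0.01549569 + 0.04886100
     = 0.06435669

Step 2: Apply Bayes' theorem
P(A|D) = P(D|A)P(A) / P(D)
       = 0.01549569 / 0.06435669
       = 0.2408


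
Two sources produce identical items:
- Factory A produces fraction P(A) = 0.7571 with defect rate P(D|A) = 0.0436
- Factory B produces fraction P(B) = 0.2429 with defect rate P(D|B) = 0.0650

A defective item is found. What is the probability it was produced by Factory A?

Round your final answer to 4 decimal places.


Let A = from Factory A, D = defective

Given:
- P(A) = 0.7571, P(B) = 0.2429
- P(D|A) = 0.0436, P(D|B) = 0.0650

Step 1: Find P(D)
P(D) = P(D|A)P(A) + P(D|B)P(B)
     = 0.0436 × 0.7571 + 0.0650 × 0.2429
     = 0.03300956 + 0.01578850
     = 0.04879806

Step 2: Apply Bayes' theorem
P(A|D) = P(D|A)P(A) / P(D)
       = 0.03300956 / 0.04879806
       = 0.6765


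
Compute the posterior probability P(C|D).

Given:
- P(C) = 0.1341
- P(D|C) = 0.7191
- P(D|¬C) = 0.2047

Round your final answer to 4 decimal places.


Bayes' theorem: P(C|D) = P(D|C) × P(C) / P(D)

Step 1: Calculate P(D) using law of total probability
P(D) = P(D|C)P(C) + P(D|¬C)P(¬C)
     = 0.7191 × 0.1341 + 0.2047 × 0.8659
     = 0.09643131 + 0.17724973
     = 0.27368104

Step 2: Apply Bayes' theorem
P(C|D) = P(D|C) × P(C) / P(D)
       = 0.09643131 / 0.27368104
       = 0.3523


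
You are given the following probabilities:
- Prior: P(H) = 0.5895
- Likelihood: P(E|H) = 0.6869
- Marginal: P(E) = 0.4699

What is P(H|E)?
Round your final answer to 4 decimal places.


Using Bayes' theorem:

P(H|E) = P(E|H) × P(H) / P(E)
       = 0.6869 × 0.5895 / 0.4699
       = 0.40492755 / 0.4699
       = 0.8617

The evidence strengthens our belief in H.
Prior: 0.5895 → Posterior: 0.8617


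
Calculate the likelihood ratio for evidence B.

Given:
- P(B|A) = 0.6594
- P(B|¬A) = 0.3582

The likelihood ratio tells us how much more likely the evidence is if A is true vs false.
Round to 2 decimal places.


Likelihood Ratio (LR) = P(B|A) / P(B|¬A)

LR = 0.6594 / 0.3582
   = 1.84

The evidence is 1.84 times more likely if A is true than if A is false.
LR > 1, so observing B raises the odds in favor of A.


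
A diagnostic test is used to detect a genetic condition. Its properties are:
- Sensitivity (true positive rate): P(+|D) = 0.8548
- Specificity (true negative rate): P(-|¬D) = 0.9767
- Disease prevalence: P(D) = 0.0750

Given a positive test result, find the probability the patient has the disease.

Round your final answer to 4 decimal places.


Let D = has disease, + = positive test

Given:
- P(D) = 0.0750 (prevalence)
- P(+|D) = 0.8548 (sensitivity)
- P(-|¬D) = 0.9767 (specificity)
- P(+|¬D) = 0.0233 (false positive rate = 1 - specificity)

Step 1: Find P(+)
P(+) = P(+|D)P(D) + P(+|¬D)P(¬D)
     = 0.8548 × 0.0750 + 0.0233 × 0.9250
     = 0.06411000 + 0.02155250
     = 0.08566250

Step 2: Apply Bayes' theorem for P(D|+)
P(D|+) = P(+|D)P(D) / P(+)
       = 0.06411000 / 0.08566250
       = 0.7484


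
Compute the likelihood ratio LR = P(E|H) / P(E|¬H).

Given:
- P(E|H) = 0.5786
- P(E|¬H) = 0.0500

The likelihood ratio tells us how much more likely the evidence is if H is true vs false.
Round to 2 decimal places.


Likelihood Ratio (LR) = P(E|H) / P(E|¬H)

LR = 0.5786 / 0.0500
   = 11.57

The evidence is 11.57 times more likely if H is true than if H is false.
LR > 1, so observing E raises the odds in favor of H.


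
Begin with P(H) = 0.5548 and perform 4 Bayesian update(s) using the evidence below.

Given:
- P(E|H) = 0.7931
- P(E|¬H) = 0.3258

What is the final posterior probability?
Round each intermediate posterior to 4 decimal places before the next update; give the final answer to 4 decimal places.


Sequential Bayesian updating:

Initial prior: P(H) = 0.5548

Update 1:
  P(E) = 0.7931 × 0.5548 + 0.3258 × 0.4452 = 0.44001188 + 0.14504616 = 0.58505804
  P(H|E) = 0.44001188 / 0.58505804 = 0.7521

Update 2:
  P(E) = 0.7931 × 0.7521 + 0.3258 × 0.2479 = 0.59649051 + 0.08076582 = 0.67725633
  P(H|E) = 0.59649051 / 0.67725633 = 0.8807

Update 3:
  P(E) = 0.7931 × 0.8807 + 0.3258 × 0.1193 = 0.69848317 + 0.03886794 = 0.73735111
  P(H|E) = 0.69848317 / 0.73735111 = 0.9473

Update 4:
  P(E) = 0.7931 × 0.9473 + 0.3258 × 0.0527 = 0.75130363 + 0.01716966 = 0.76847329
  P(H|E) = 0.75130363 / 0.76847329 = 0.9777

Final posterior: 0.9777


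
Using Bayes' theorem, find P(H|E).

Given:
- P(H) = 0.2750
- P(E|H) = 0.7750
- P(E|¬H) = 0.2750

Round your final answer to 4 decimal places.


Bayes' theorem: P(H|E) = P(E|H) × P(H) / P(E)

Step 1: Calculate P(E) using law of total probability
P(E) = P(E|H)P(H) + P(E|¬H)P(¬H)
     = 0.7750 × 0.2750 + 0.2750 × 0.7250
     = 0.21312500 + 0.19937500
     = 0.41250000

Step 2: Apply Bayes' theorem
P(H|E) = P(E|H) × P(H) / P(E)
       = 0.21312500 / 0.41250000
       = 0.5167


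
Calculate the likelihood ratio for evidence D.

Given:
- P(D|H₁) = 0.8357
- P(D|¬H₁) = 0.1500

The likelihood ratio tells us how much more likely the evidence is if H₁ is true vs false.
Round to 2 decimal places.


Likelihood Ratio (LR) = P(D|H₁) / P(D|¬H₁)

LR = 0.8357 / 0.1500
   = 5.57

The evidence is 5.57 times more likely if H₁ is true than if H₁ is false.
LR > 1, so observing D raises the odds in favor of H₁.


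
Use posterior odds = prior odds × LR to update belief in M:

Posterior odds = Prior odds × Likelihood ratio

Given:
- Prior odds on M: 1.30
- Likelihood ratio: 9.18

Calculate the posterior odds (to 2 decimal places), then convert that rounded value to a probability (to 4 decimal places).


Step 1: Calculate posterior odds
Posterior odds = Prior odds × LR
               = 1.30 × 9.18
               = 11.93

Step 2: Convert to probability
P(M|E) = Posterior odds / (1 + Posterior odds)
       = 11.93 / (1 + 11.93)
       = 11.93 / 12.93
       = 0.9227

The evidence increased P(M) from 0.5652 to 0.9227.


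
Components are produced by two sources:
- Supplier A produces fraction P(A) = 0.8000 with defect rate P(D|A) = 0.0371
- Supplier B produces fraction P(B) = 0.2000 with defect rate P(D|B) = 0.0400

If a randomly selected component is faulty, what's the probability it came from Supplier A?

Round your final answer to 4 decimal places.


Let A = from Supplier A, D = faulty

Given:
- P(A) = 0.8000, P(B) = 0.2000
- P(D|A) = 0.0371, P(D|B) = 0.0400

Step 1: Find P(D)
P(D) = P(D|A)P(A) + P(D|B)P(B)
     = 0.0371 × 0.8000 + 0.0400 × 0.2000
     = 0.02968000 + 0.00800000
     = 0.03768000

Step 2: Apply Bayes' theorem
P(A|D) = P(D|A)P(A) / P(D)
       = 0.02968000 / 0.03768000
       = 0.7877


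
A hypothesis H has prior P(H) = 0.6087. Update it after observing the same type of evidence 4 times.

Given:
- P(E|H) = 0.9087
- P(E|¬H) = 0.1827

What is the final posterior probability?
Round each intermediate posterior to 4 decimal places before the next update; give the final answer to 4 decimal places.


Sequential Bayesian updating:

Initial prior: P(H) = 0.6087

Update 1:
  P(E) = 0.9087 × 0.6087 + 0.1827 × 0.3913 = 0.55312569 + 0.07149051 = 0.62461620
  P(H|E) = 0.55312569 / 0.62461620 = 0.8855

Update 2:
  P(E) = 0.9087 × 0.8855 + 0.1827 × 0.1145 = 0.80465385 + 0.02091915 = 0.82557300
  P(H|E) = 0.80465385 / 0.82557300 = 0.9747

Update 3:
  P(E) = 0.9087 × 0.9747 + 0.1827 × 0.0253 = 0.88570989 + 0.00462231 = 0.89033220
  P(H|E) = 0.88570989 / 0.89033220 = 0.9948

Update 4:
  P(E) = 0.9087 × 0.9948 + 0.1827 × 0.0052 = 0.90397476 + 0.00095004 = 0.90492480
  P(H|E) = 0.90397476 / 0.90492480 = 0.9990

Final posterior: 0.9990


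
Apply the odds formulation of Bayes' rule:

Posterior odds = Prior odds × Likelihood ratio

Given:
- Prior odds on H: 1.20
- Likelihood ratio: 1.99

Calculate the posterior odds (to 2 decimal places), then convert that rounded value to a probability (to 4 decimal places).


Step 1: Calculate posterior odds
Posterior odds = Prior odds × LR
               = 1.20 × 1.99
               = 2.39

Step 2: Convert to probability
P(H|E) = Posterior odds / (1 + Posterior odds)
       = 2.39 / (1 + 2.39)
       = 2.39 / 3.39
       = 0.7050

The evidence increased P(H) from 0.5455 to 0.7050.


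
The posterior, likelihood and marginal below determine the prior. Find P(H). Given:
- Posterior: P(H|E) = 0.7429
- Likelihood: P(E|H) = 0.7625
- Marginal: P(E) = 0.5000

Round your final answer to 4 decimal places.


From Bayes' theorem: P(H|E) = P(E|H) × P(H) / P(E)

Rearranging for P(H):
P(H) = P(H|E) × P(E) / P(E|H)
     = 0.7429 × 0.5000 / 0.7625
     = 0.37145000 / 0.7625
     = 0.4871


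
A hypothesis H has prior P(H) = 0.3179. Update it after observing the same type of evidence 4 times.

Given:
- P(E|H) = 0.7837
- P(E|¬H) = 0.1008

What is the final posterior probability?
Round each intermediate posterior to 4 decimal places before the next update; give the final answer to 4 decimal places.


Sequential Bayesian updating:

Initial prior: P(H) = 0.3179

Update 1:
  P(E) = 0.7837 × 0.3179 + 0.1008 × 0.6821 = 0.24913823 + 0.06875568 = 0.31789391
  P(H|E) = 0.24913823 / 0.31789391 = 0.7837

Update 2:
  P(E) = 0.7837 × 0.7837 + 0.1008 × 0.2163 = 0.61418569 + 0.02180304 = 0.63598873
  P(H|E) = 0.61418569 / 0.63598873 = 0.9657

Update 3:
  P(E) = 0.7837 × 0.9657 + 0.1008 × 0.0343 = 0.75681909 + 0.00345744 = 0.76027653
  P(H|E) = 0.75681909 / 0.76027653 = 0.9955

Update 4:
  P(E) = 0.7837 × 0.9955 + 0.1008 × 0.0045 = 0.78017335 + 0.00045360 = 0.78062695
  P(H|E) = 0.78017335 / 0.78062695 = 0.9994

Final posterior: 0.9994


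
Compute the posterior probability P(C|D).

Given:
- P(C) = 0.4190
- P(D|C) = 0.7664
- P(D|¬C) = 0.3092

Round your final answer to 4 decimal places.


Bayes' theorem: P(C|D) = P(D|C) × P(C) / P(D)

Step 1: Calculate P(D) using law of total probability
P(D) = P(D|C)P(C) + P(D|¬C)P(¬C)
     = 0.7664 × 0.4190 + 0.3092 × 0.5810
     = 0.32112160 + 0.17964520
     = 0.50076680

Step 2: Apply Bayes' theorem
P(C|D) = P(D|C) × P(C) / P(D)
       = 0.32112160 / 0.50076680
       = 0.6413


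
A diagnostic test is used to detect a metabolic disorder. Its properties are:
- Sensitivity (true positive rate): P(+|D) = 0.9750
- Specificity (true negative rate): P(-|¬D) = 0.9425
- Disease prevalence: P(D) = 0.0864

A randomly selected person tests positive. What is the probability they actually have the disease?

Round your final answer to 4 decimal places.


Let D = has disease, + = positive test

Given:
- P(D) = 0.0864 (prevalence)
- P(+|D) = 0.9750 (sensitivity)
- P(-|¬D) = 0.9425 (specificity)
- P(+|¬D) = 0.0575 (false positive rate = 1 - specificity)

Step 1: Find P(+)
P(+) = P(+|D)P(D) + P(+|¬D)P(¬D)
     = 0.9750 × 0.0864 + 0.0575 × 0.9136
     = 0.08424000 + 0.05253200
     = 0.13677200

Step 2: Apply Bayes' theorem for P(D|+)
P(D|+) = P(+|D)P(D) / P(+)
       = 0.08424000 / 0.13677200
       = 0.6159


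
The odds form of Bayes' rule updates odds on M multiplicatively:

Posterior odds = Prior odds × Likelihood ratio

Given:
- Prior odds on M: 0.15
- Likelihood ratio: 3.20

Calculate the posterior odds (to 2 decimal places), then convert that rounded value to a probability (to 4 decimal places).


Step 1: Calculate posterior odds
Posterior odds = Prior odds × LR
               = 0.15 × 3.20
               = 0.48

Step 2: Convert to probability
P(M|E) = Posterior odds / (1 + Posterior odds)
       = 0.48 / (1 + 0.48)
       = 0.48 / 1.48
       = 0.3243

The evidence increased P(M) from 0.1304 to 0.3243.


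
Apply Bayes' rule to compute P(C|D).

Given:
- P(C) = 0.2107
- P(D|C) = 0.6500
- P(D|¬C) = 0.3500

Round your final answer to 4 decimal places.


Bayes' theorem: P(C|D) = P(D|C) × P(C) / P(D)

Step 1: Calculate P(D) using law of total probability
P(D) = P(D|C)P(C) + P(D|¬C)P(¬C)
     = 0.6500 × 0.2107 + 0.3500 × 0.7893
     = 0.13695500 + 0.27625500
     = 0.41321000

Step 2: Apply Bayes' theorem
P(C|D) = P(D|C) × P(C) / P(D)
       = 0.13695500 / 0.41321000
       = 0.3314


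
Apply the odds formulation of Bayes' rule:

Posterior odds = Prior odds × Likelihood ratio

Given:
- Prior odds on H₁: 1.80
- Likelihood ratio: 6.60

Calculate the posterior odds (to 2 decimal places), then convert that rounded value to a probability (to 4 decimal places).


Step 1: Calculate posterior odds
Posterior odds = Prior odds × LR
               = 1.80 × 6.60
               = 11.88

Step 2: Convert to probability
P(H₁|E) = Posterior odds / (1 + Posterior odds)
       = 11.88 / (1 + 11.88)
       = 11.88 / 12.88
       = 0.9224

The evidence increased P(H₁) from 0.6429 to 0.9224.


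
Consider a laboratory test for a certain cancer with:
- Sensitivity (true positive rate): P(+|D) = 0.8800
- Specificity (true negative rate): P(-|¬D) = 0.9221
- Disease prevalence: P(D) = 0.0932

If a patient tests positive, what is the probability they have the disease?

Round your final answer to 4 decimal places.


Let D = has disease, + = positive test

Given:
- P(D) = 0.0932 (prevalence)
- P(+|D) = 0.8800 (sensitivity)
- P(-|¬D) = 0.9221 (specificity)
- P(+|¬D) = 0.0779 (false positive rate = 1 - specificity)

Step 1: Find P(+)
P(+) = P(+|D)P(D) + P(+|¬D)P(¬D)
     = 0.8800 × 0.0932 + 0.0779 × 0.9068
     = 0.08201600 + 0.07063972
     = 0.15265572

Step 2: Apply Bayes' theorem for P(D|+)
P(D|+) = P(+|D)P(D) / P(+)
       = 0.08201600 / 0.15265572
       = 0.5373


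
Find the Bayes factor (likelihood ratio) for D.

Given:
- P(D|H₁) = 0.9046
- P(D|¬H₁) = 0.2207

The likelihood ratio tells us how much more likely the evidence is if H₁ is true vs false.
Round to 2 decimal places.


Likelihood Ratio (LR) = P(D|H₁) / P(D|¬H₁)

LR = 0.9046 / 0.2207
   = 4.10

The evidence is 4.10 times more likely if H₁ is true than if H₁ is false.
Because LR exceeds 1, D is evidence for H₁.


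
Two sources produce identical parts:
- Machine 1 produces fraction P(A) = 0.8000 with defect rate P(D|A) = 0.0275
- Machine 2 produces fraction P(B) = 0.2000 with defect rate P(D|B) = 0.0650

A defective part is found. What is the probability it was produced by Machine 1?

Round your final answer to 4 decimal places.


Let A = from Machine 1, D = defective

Given:
- P(A) = 0.8000, P(B) = 0.2000
- P(D|A) = 0.0275, P(D|B) = 0.0650

Step 1: Find P(D)
P(D) = P(D|A)P(A) + P(D|B)P(B)
     = 0.0275 × 0.8000 + 0.0650 × 0.2000
     = 0.02200000 + 0.01300000
     = 0.03500000

Step 2: Apply Bayes' theorem
P(A|D) = P(D|A)P(A) / P(D)
       = 0.02200000 / 0.03500000
       = 0.6286


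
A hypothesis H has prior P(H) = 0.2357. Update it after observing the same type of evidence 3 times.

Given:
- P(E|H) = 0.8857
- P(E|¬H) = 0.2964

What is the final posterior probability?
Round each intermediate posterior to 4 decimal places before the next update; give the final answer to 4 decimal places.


Sequential Bayesian updating:

Initial prior: P(H) = 0.2357

Update 1:
  P(E) = 0.8857 × 0.2357 + 0.2964 × 0.7643 = 0.20875949 + 0.22653852 = 0.43529801
  P(H|E) = 0.20875949 / 0.43529801 = 0.4796

Update 2:
  P(E) = 0.8857 × 0.4796 + 0.2964 × 0.5204 = 0.42478172 + 0.15424656 = 0.57902828
  P(H|E) = 0.42478172 / 0.57902828 = 0.7336

Update 3:
  P(E) = 0.8857 × 0.7336 + 0.2964 × 0.2664 = 0.64974952 + 0.07896096 = 0.72871048
  P(H|E) = 0.64974952 / 0.72871048 = 0.8916

Final posterior: 0.8916


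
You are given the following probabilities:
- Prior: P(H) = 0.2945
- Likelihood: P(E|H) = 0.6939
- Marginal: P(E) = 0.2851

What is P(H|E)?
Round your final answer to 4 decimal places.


Using Bayes' theorem:

P(H|E) = P(E|H) × P(H) / P(E)
       = 0.6939 × 0.2945 / 0.2851
       = 0.20435355 / 0.2851
       = 0.7168

The evidence strengthens our belief in H.
Prior: 0.2945 → Posterior: 0.7168


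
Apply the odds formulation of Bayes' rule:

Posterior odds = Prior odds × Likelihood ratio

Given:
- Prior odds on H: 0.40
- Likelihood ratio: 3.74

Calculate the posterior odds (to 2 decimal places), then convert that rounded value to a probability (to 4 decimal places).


Step 1: Calculate posterior odds
Posterior odds = Prior odds × LR
               = 0.40 × 3.74
               = 1.50

Step 2: Convert to probability
P(H|E) = Posterior odds / (1 + Posterior odds)
       = 1.50 / (1 + 1.50)
       = 1.50 / 2.50
       = 0.6000

The evidence increased P(H) from 0.2857 to 0.6000.


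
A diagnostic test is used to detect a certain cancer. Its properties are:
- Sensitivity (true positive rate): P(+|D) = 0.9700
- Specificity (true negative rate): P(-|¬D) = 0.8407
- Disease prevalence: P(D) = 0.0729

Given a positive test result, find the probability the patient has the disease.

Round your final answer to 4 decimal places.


Let D = has disease, + = positive test

Given:
- P(D) = 0.0729 (prevalence)
- P(+|D) = 0.9700 (sensitivity)
- P(-|¬D) = 0.8407 (specificity)
- P(+|¬D) = 0.1593 (false positive rate = 1 - specificity)

Step 1: Find P(+)
P(+) = P(+|D)P(D) + P(+|¬D)P(¬D)
     = 0.9700 × 0.0729 + 0.1593 × 0.9271
     = 0.07071300 + 0.14768703
     = 0.21840003

Step 2: Apply Bayes' theorem for P(D|+)
P(D|+) = P(+|D)P(D) / P(+)
       = 0.07071300 / 0.21840003
       = 0.3238


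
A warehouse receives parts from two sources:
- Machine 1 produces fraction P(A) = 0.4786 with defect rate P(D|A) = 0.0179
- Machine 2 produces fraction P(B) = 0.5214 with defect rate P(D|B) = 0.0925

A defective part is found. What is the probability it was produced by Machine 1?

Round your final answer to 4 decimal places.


Let A = from Machine 1, D = defective

Given:
- P(A) = 0.4786, P(B) = 0.5214
- P(D|A) = 0.0179, P(D|B) = 0.0925

Step 1: Find P(D)
P(D) = P(D|A)P(A) + P(D|B)P(B)
     = 0.0179 × 0.4786 + 0.0925 × 0.5214
     = 0.00856694 + 0.04822950
     = 0.05679644

Step 2: Apply Bayes' theorem
P(A|D) = P(D|A)P(A) / P(D)
       = 0.00856694 / 0.05679644
       = 0.1508


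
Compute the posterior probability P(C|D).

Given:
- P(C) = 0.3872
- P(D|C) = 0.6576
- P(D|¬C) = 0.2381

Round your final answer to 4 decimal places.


Bayes' theorem: P(C|D) = P(D|C) × P(C) / P(D)

Step 1: Calculate P(D) using law of total probability
P(D) = P(D|C)P(C) + P(D|¬C)P(¬C)
     = 0.6576 × 0.3872 + 0.2381 × 0.6128
     = 0.25462272 + 0.14590768
     = 0.40053040

Step 2: Apply Bayes' theorem
P(C|D) = P(D|C) × P(C) / P(D)
       = 0.25462272 / 0.40053040
       = 0.6357


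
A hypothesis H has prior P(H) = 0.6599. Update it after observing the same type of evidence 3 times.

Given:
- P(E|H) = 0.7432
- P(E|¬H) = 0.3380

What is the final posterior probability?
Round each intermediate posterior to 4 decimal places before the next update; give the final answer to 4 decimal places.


Sequential Bayesian updating:

Initial prior: P(H) = 0.6599

Update 1:
  P(E) = 0.7432 × 0.6599 + 0.3380 × 0.3401 = 0.49043768 + 0.11495380 = 0.60539148
  P(H|E) = 0.49043768 / 0.60539148 = 0.8101

Update 2:
  P(E) = 0.7432 × 0.8101 + 0.3380 × 0.1899 = 0.60206632 + 0.06418620 = 0.66625252
  P(H|E) = 0.60206632 / 0.66625252 = 0.9037

Update 3:
  P(E) = 0.7432 × 0.9037 + 0.3380 × 0.0963 = 0.67162984 + 0.03254940 = 0.70417924
  P(H|E) = 0.67162984 / 0.70417924 = 0.9538

Final posterior: 0.9538


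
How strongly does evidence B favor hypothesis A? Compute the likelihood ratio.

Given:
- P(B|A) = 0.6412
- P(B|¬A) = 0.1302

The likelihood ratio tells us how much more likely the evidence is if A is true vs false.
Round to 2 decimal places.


Likelihood Ratio (LR) = P(B|A) / P(B|¬A)

LR = 0.6412 / 0.1302
   = 4.92

The evidence is 4.92 times more likely if A is true than if A is false.
Because LR exceeds 1, B is evidence for A.


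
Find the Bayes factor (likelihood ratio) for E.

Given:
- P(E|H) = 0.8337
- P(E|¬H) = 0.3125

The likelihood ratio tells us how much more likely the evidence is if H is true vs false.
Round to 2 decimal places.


Likelihood Ratio (LR) = P(E|H) / P(E|¬H)

LR = 0.8337 / 0.3125
   = 2.67

The evidence is 2.67 times more likely if H is true than if H is false.
Since LR > 1, the evidence supports H over ¬H.


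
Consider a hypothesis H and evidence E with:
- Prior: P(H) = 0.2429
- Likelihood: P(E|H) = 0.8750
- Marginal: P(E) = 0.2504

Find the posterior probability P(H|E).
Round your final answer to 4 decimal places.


Using Bayes' theorem:

P(H|E) = P(E|H) × P(H) / P(E)
       = 0.8750 × 0.2429 / 0.2504
       = 0.21253750 / 0.2504
       = 0.8488

The evidence strengthens our belief in H.
Prior: 0.2429 → Posterior: 0.8488
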